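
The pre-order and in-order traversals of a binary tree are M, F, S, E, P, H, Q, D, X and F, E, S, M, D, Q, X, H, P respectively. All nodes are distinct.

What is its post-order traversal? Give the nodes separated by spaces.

The first element of pre-order is the root; it splits in-order into left and right subtrees.
Root M: left subtree has 3 nodes {F, E, S}, right has 5 {D, Q, X, H, P}.
  Root F: left subtree has 0 nodes { }, right has 2 {E, S}.
    Root S: left subtree has 1 node {E}, right has 0 { }.
  Root P: left subtree has 4 nodes {D, Q, X, H}, right has 0 { }.
    Root H: left subtree has 3 nodes {D, Q, X}, right has 0 { }.
      Root Q: left subtree has 1 node {D}, right has 1 {X}.

E S F D X Q H P M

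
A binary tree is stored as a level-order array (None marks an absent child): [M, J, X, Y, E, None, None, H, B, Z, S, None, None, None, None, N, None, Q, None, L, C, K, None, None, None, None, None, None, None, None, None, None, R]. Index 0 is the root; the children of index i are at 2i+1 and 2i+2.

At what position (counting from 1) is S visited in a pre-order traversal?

Pre-order visits the node, then its left subtree, then its right subtree.
Visit M.
At M: go left to J.
  Visit J.
  At J: go left to Y.
    Visit Y.
    At Y: go left to H.
      Visit H.
      At H: go left to N.
        Visit N.
        At N: no left child.
        At N: go right to R.
          R is a leaf — visit R.
      At H: no right child.
    At Y: go right to B.
      Visit B.
      At B: go left to Q.
        Q is a leaf — visit Q.
      At B: no right child.
  At J: go right to E.
    Visit E.
    At E: go left to Z.
      Visit Z.
      At Z: go left to L.
        L is a leaf — visit L.
      At Z: go right to C.
        C is a leaf — visit C.
    At E: go right to S.
      Visit S.
      At S: go left to K.
        K is a leaf — visit K.
      At S: no right child.
At M: go right to X.
  X is a leaf — visit X.
Full pre-order sequence: M, J, Y, H, N, R, B, Q, E, Z, L, C, S, K, X.

13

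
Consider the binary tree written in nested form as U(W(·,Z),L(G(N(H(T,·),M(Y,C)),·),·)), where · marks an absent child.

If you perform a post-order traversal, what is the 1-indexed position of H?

Post-order visits the left subtree, then the right subtree, then the node.
At U: go left to W.
  At W: no left child.
  At W: go right to Z.
    Z is a leaf — visit Z.
  Visit W.
At U: go right to L.
  At L: go left to G.
    At G: go left to N.
      At N: go left to H.
        At H: go left to T.
          T is a leaf — visit T.
        At H: no right child.
        Visit H.
      At N: go right to M.
        At M: go left to Y.
          Y is a leaf — visit Y.
        At M: go right to C.
          C is a leaf — visit C.
        Visit M.
      Visit N.
    At G: no right child.
    Visit G.
  At L: no right child.
  Visit L.
Visit U.
Full post-order sequence: Z, W, T, H, Y, C, M, N, G, L, U.

4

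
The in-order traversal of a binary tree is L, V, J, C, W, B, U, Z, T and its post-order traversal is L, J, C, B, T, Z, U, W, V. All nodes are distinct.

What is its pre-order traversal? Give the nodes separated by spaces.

The last element of post-order is the root; it splits in-order into left and right subtrees.
Root V: left subtree has 1 node {L}, right has 7 {J, C, W, B, U, Z, T}.
  Root W: left subtree has 2 nodes {J, C}, right has 4 {B, U, Z, T}.
    Root C: left subtree has 1 node {J}, right has 0 { }.
    Root U: left subtree has 1 node {B}, right has 2 {Z, T}.
      Root Z: left subtree has 0 nodes { }, right has 1 {T}.

V L W C J U B Z T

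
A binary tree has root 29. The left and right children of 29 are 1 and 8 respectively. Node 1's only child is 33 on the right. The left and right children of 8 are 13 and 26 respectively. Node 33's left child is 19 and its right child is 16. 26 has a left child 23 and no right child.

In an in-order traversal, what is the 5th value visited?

In-order visits the left subtree, then the node, then the right subtree.
At 29: go left to 1.
  At 1: no left child.
  Visit 1.
  At 1: go right to 33.
    At 33: go left to 19.
      19 is a leaf — visit 19.
    Visit 33.
    At 33: go right to 16.
      16 is a leaf — visit 16.
Visit 29.
At 29: go right to 8.
  At 8: go left to 13.
    13 is a leaf — visit 13.
  Visit 8.
  At 8: go right to 26.
    At 26: go left to 23.
      23 is a leaf — visit 23.
    Visit 26.
    At 26: no right child.
Full in-order sequence: 1, 19, 33, 16, 29, 13, 8, 23, 26.

29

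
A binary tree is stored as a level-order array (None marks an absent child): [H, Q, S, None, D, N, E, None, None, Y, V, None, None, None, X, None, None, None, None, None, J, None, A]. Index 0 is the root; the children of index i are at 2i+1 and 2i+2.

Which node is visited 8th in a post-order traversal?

X

Post-order visits the left subtree, then the right subtree, then the node.
At H: go left to Q.
  At Q: no left child.
  At Q: go right to D.
    At D: go left to Y.
      At Y: no left child.
      At Y: go right to J.
        J is a leaf — visit J.
      Visit Y.
    At D: go right to V.
      At V: no left child.
      At V: go right to A.
        A is a leaf — visit A.
      Visit V.
    Visit D.
  Visit Q.
At H: go right to S.
  At S: go left to N.
    N is a leaf — visit N.
  At S: go right to E.
    At E: no left child.
    At E: go right to X.
      X is a leaf — visit X.
    Visit E.
  Visit S.
Visit H.
Full post-order sequence: J, Y, A, V, D, Q, N, X, E, S, H.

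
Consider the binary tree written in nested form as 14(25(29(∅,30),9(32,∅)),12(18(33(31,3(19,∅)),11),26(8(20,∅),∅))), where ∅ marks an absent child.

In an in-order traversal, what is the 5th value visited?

In-order visits the left subtree, then the node, then the right subtree.
At 14: go left to 25.
  At 25: go left to 29.
    At 29: no left child.
    Visit 29.
    At 29: go right to 30.
      30 is a leaf — visit 30.
  Visit 25.
  At 25: go right to 9.
    At 9: go left to 32.
      32 is a leaf — visit 32.
    Visit 9.
    At 9: no right child.
Visit 14.
At 14: go right to 12.
  At 12: go left to 18.
    At 18: go left to 33.
      At 33: go left to 31.
        31 is a leaf — visit 31.
      Visit 33.
      At 33: go right to 3.
        At 3: go left to 19.
          19 is a leaf — visit 19.
        Visit 3.
        At 3: no right child.
    Visit 18.
    At 18: go right to 11.
      11 is a leaf — visit 11.
  Visit 12.
  At 12: go right to 26.
    At 26: go left to 8.
      At 8: go left to 20.
        20 is a leaf — visit 20.
      Visit 8.
      At 8: no right child.
    Visit 26.
    At 26: no right child.
Full in-order sequence: 29, 30, 25, 32, 9, 14, 31, 33, 19, 3, 18, 11, 12, 20, 8, 26.

9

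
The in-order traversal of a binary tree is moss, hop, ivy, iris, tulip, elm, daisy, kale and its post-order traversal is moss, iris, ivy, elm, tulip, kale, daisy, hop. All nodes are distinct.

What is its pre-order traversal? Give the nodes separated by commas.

hop, moss, daisy, tulip, ivy, iris, elm, kale

The last element of post-order is the root; it splits in-order into left and right subtrees.
Root hop: left subtree has 1 node {moss}, right has 6 {ivy, iris, tulip, elm, daisy, kale}.
  Root daisy: left subtree has 4 nodes {ivy, iris, tulip, elm}, right has 1 {kale}.
    Root tulip: left subtree has 2 nodes {ivy, iris}, right has 1 {elm}.
      Root ivy: left subtree has 0 nodes { }, right has 1 {iris}.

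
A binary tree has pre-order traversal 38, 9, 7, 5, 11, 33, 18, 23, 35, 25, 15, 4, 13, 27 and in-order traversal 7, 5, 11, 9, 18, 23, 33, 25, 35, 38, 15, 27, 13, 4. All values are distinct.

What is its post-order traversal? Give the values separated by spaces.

The first element of pre-order is the root; it splits in-order into left and right subtrees.
Root 38: left subtree has 9 nodes {7, 5, 11, 9, 18, 23, 33, 25, 35}, right has 4 {15, 27, 13, 4}.
  Root 9: left subtree has 3 nodes {7, 5, 11}, right has 5 {18, 23, 33, 25, 35}.
    Root 7: left subtree has 0 nodes { }, right has 2 {5, 11}.
      Root 5: left subtree has 0 nodes { }, right has 1 {11}.
    Root 33: left subtree has 2 nodes {18, 23}, right has 2 {25, 35}.
      Root 18: left subtree has 0 nodes { }, right has 1 {23}.
      Root 35: left subtree has 1 node {25}, right has 0 { }.
  Root 15: left subtree has 0 nodes { }, right has 3 {27, 13, 4}.
    Root 4: left subtree has 2 nodes {27, 13}, right has 0 { }.
      Root 13: left subtree has 1 node {27}, right has 0 { }.

11 5 7 23 18 25 35 33 9 27 13 4 15 38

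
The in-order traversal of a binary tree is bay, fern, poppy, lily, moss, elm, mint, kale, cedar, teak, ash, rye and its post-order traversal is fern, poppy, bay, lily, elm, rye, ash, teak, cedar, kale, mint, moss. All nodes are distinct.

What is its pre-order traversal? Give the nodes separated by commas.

The last element of post-order is the root; it splits in-order into left and right subtrees.
Root moss: left subtree has 4 nodes {bay, fern, poppy, lily}, right has 7 {elm, mint, kale, cedar, teak, ash, rye}.
  Root lily: left subtree has 3 nodes {bay, fern, poppy}, right has 0 { }.
    Root bay: left subtree has 0 nodes { }, right has 2 {fern, poppy}.
      Root poppy: left subtree has 1 node {fern}, right has 0 { }.
  Root mint: left subtree has 1 node {elm}, right has 5 {kale, cedar, teak, ash, rye}.
    Root kale: left subtree has 0 nodes { }, right has 4 {cedar, teak, ash, rye}.
      Root cedar: left subtree has 0 nodes { }, right has 3 {teak, ash, rye}.
        Root teak: left subtree has 0 nodes { }, right has 2 {ash, rye}.
          Root ash: left subtree has 0 nodes { }, right has 1 {rye}.

moss, lily, bay, poppy, fern, mint, elm, kale, cedar, teak, ash, rye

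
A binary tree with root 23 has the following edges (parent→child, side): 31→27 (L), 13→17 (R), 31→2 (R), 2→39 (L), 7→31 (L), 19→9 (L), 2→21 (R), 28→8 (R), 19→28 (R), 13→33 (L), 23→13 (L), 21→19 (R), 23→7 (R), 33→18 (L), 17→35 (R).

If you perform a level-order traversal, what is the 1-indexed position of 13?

Level-order visits nodes level by level from the root, left to right within each level.
Level 0: 23
Level 1: 13, 7
Level 2: 33, 17, 31
Level 3: 18, 35, 27, 2
Level 4: 39, 21
Level 5: 19
Level 6: 9, 28
Level 7: 8
Full level-order sequence: 23, 13, 7, 33, 17, 31, 18, 35, 27, 2, 39, 21, 19, 9, 28, 8.

2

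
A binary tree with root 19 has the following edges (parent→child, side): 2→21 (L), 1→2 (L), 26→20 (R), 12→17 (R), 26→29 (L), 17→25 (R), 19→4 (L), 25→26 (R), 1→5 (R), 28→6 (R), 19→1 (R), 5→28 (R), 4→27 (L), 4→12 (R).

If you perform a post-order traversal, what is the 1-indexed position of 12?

7

Post-order visits the left subtree, then the right subtree, then the node.
At 19: go left to 4.
  At 4: go left to 27.
    27 is a leaf — visit 27.
  At 4: go right to 12.
    At 12: no left child.
    At 12: go right to 17.
      At 17: no left child.
      At 17: go right to 25.
        At 25: no left child.
        At 25: go right to 26.
          At 26: go left to 29.
            29 is a leaf — visit 29.
          At 26: go right to 20.
            20 is a leaf — visit 20.
          Visit 26.
        Visit 25.
      Visit 17.
    Visit 12.
  Visit 4.
At 19: go right to 1.
  At 1: go left to 2.
    At 2: go left to 21.
      21 is a leaf — visit 21.
    At 2: no right child.
    Visit 2.
  At 1: go right to 5.
    At 5: no left child.
    At 5: go right to 28.
      At 28: no left child.
      At 28: go right to 6.
        6 is a leaf — visit 6.
      Visit 28.
    Visit 5.
  Visit 1.
Visit 19.
Full post-order sequence: 27, 29, 20, 26, 25, 17, 12, 4, 21, 2, 6, 28, 5, 1, 19.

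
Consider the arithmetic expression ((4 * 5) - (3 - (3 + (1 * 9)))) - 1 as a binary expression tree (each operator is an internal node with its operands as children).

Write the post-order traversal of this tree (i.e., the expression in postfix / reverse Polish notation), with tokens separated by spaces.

4 5 * 3 3 1 9 * + - - 1 -

Post-order on an expression tree gives postfix notation: for each operator, emit left operand, right operand, then the operator.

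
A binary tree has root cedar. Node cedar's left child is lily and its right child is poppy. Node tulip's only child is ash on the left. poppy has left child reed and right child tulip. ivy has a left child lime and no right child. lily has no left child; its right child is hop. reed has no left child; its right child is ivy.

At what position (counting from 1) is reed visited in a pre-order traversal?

Pre-order visits the node, then its left subtree, then its right subtree.
Visit cedar.
At cedar: go left to lily.
  Visit lily.
  At lily: no left child.
  At lily: go right to hop.
    hop is a leaf — visit hop.
At cedar: go right to poppy.
  Visit poppy.
  At poppy: go left to reed.
    Visit reed.
    At reed: no left child.
    At reed: go right to ivy.
      Visit ivy.
      At ivy: go left to lime.
        lime is a leaf — visit lime.
      At ivy: no right child.
  At poppy: go right to tulip.
    Visit tulip.
    At tulip: go left to ash.
      ash is a leaf — visit ash.
    At tulip: no right child.
Full pre-order sequence: cedar, lily, hop, poppy, reed, ivy, lime, tulip, ash.

5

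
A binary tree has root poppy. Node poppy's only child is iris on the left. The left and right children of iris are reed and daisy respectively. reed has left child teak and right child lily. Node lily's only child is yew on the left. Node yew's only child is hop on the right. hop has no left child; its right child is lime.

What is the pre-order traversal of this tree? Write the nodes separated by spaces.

Pre-order visits the node, then its left subtree, then its right subtree.
Visit poppy.
At poppy: go left to iris.
  Visit iris.
  At iris: go left to reed.
    Visit reed.
    At reed: go left to teak.
      teak is a leaf — visit teak.
    At reed: go right to lily.
      Visit lily.
      At lily: go left to yew.
        Visit yew.
        At yew: no left child.
        At yew: go right to hop.
          Visit hop.
          At hop: no left child.
          At hop: go right to lime.
            lime is a leaf — visit lime.
      At lily: no right child.
  At iris: go right to daisy.
    daisy is a leaf — visit daisy.
At poppy: no right child.

poppy iris reed teak lily yew hop lime daisy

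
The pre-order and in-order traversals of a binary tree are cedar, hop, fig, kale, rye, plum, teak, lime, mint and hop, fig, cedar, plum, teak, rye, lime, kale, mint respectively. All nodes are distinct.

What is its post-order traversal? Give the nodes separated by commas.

fig, hop, teak, plum, lime, rye, mint, kale, cedar

The first element of pre-order is the root; it splits in-order into left and right subtrees.
Root cedar: left subtree has 2 nodes {hop, fig}, right has 6 {plum, teak, rye, lime, kale, mint}.
  Root hop: left subtree has 0 nodes { }, right has 1 {fig}.
  Root kale: left subtree has 4 nodes {plum, teak, rye, lime}, right has 1 {mint}.
    Root rye: left subtree has 2 nodes {plum, teak}, right has 1 {lime}.
      Root plum: left subtree has 0 nodes { }, right has 1 {teak}.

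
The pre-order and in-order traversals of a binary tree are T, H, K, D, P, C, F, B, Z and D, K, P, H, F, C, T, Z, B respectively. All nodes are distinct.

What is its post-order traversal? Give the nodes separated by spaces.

D P K F C H Z B T

The first element of pre-order is the root; it splits in-order into left and right subtrees.
Root T: left subtree has 6 nodes {D, K, P, H, F, C}, right has 2 {Z, B}.
  Root H: left subtree has 3 nodes {D, K, P}, right has 2 {F, C}.
    Root K: left subtree has 1 node {D}, right has 1 {P}.
    Root C: left subtree has 1 node {F}, right has 0 { }.
  Root B: left subtree has 1 node {Z}, right has 0 { }.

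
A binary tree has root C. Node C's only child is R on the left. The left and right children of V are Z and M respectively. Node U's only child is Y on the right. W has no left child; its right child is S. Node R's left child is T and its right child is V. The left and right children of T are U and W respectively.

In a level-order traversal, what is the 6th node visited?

Level-order visits nodes level by level from the root, left to right within each level.
Level 0: C
Level 1: R
Level 2: T, V
Level 3: U, W, Z, M
Level 4: Y, S
Full level-order sequence: C, R, T, V, U, W, Z, M, Y, S.

W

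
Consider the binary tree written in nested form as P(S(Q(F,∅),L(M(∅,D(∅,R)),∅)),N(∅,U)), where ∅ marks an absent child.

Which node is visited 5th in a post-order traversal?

Post-order visits the left subtree, then the right subtree, then the node.
At P: go left to S.
  At S: go left to Q.
    At Q: go left to F.
      F is a leaf — visit F.
    At Q: no right child.
    Visit Q.
  At S: go right to L.
    At L: go left to M.
      At M: no left child.
      At M: go right to D.
        At D: no left child.
        At D: go right to R.
          R is a leaf — visit R.
        Visit D.
      Visit M.
    At L: no right child.
    Visit L.
  Visit S.
At P: go right to N.
  At N: no left child.
  At N: go right to U.
    U is a leaf — visit U.
  Visit N.
Visit P.
Full post-order sequence: F, Q, R, D, M, L, S, U, N, P.

M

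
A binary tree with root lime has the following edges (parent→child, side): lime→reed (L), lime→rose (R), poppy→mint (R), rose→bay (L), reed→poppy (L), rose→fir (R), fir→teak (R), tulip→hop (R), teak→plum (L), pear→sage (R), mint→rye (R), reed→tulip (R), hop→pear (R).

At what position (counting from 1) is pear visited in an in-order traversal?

In-order visits the left subtree, then the node, then the right subtree.
At lime: go left to reed.
  At reed: go left to poppy.
    At poppy: no left child.
    Visit poppy.
    At poppy: go right to mint.
      At mint: no left child.
      Visit mint.
      At mint: go right to rye.
        rye is a leaf — visit rye.
  Visit reed.
  At reed: go right to tulip.
    At tulip: no left child.
    Visit tulip.
    At tulip: go right to hop.
      At hop: no left child.
      Visit hop.
      At hop: go right to pear.
        At pear: no left child.
        Visit pear.
        At pear: go right to sage.
          sage is a leaf — visit sage.
Visit lime.
At lime: go right to rose.
  At rose: go left to bay.
    bay is a leaf — visit bay.
  Visit rose.
  At rose: go right to fir.
    At fir: no left child.
    Visit fir.
    At fir: go right to teak.
      At teak: go left to plum.
        plum is a leaf — visit plum.
      Visit teak.
      At teak: no right child.
Full in-order sequence: poppy, mint, rye, reed, tulip, hop, pear, sage, lime, bay, rose, fir, plum, teak.

7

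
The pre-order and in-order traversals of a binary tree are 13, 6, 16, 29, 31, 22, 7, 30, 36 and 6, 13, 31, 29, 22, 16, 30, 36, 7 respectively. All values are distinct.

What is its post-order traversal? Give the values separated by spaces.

6 31 22 29 36 30 7 16 13

The first element of pre-order is the root; it splits in-order into left and right subtrees.
Root 13: left subtree has 1 node {6}, right has 7 {31, 29, 22, 16, 30, 36, 7}.
  Root 16: left subtree has 3 nodes {31, 29, 22}, right has 3 {30, 36, 7}.
    Root 29: left subtree has 1 node {31}, right has 1 {22}.
    Root 7: left subtree has 2 nodes {30, 36}, right has 0 { }.
      Root 30: left subtree has 0 nodes { }, right has 1 {36}.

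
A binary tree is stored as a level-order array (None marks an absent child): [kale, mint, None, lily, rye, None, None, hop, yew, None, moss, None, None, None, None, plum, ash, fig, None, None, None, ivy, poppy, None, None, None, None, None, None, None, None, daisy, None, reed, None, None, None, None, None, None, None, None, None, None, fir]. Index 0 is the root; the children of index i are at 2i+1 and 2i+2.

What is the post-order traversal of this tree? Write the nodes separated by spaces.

daisy plum reed ash hop fig yew lily fir ivy poppy moss rye mint kale

Post-order visits the left subtree, then the right subtree, then the node.
At kale: go left to mint.
  At mint: go left to lily.
    At lily: go left to hop.
      At hop: go left to plum.
        At plum: go left to daisy.
          daisy is a leaf — visit daisy.
        At plum: no right child.
        Visit plum.
      At hop: go right to ash.
        At ash: go left to reed.
          reed is a leaf — visit reed.
        At ash: no right child.
        Visit ash.
      Visit hop.
    At lily: go right to yew.
      At yew: go left to fig.
        fig is a leaf — visit fig.
      At yew: no right child.
      Visit yew.
    Visit lily.
  At mint: go right to rye.
    At rye: no left child.
    At rye: go right to moss.
      At moss: go left to ivy.
        At ivy: no left child.
        At ivy: go right to fir.
          fir is a leaf — visit fir.
        Visit ivy.
      At moss: go right to poppy.
        poppy is a leaf — visit poppy.
      Visit moss.
    Visit rye.
  Visit mint.
At kale: no right child.
Visit kale.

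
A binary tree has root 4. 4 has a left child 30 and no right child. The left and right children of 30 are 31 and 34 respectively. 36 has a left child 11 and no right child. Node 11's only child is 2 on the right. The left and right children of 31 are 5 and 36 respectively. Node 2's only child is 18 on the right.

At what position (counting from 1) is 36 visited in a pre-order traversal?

Pre-order visits the node, then its left subtree, then its right subtree.
Visit 4.
At 4: go left to 30.
  Visit 30.
  At 30: go left to 31.
    Visit 31.
    At 31: go left to 5.
      5 is a leaf — visit 5.
    At 31: go right to 36.
      Visit 36.
      At 36: go left to 11.
        Visit 11.
        At 11: no left child.
        At 11: go right to 2.
          Visit 2.
          At 2: no left child.
          At 2: go right to 18.
            18 is a leaf — visit 18.
      At 36: no right child.
  At 30: go right to 34.
    34 is a leaf — visit 34.
At 4: no right child.
Full pre-order sequence: 4, 30, 31, 5, 36, 11, 2, 18, 34.

5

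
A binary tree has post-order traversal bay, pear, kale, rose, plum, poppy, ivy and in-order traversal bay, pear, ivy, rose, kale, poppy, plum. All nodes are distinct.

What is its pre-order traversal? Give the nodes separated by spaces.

ivy pear bay poppy rose kale plum

The last element of post-order is the root; it splits in-order into left and right subtrees.
Root ivy: left subtree has 2 nodes {bay, pear}, right has 4 {rose, kale, poppy, plum}.
  Root pear: left subtree has 1 node {bay}, right has 0 { }.
  Root poppy: left subtree has 2 nodes {rose, kale}, right has 1 {plum}.
    Root rose: left subtree has 0 nodes { }, right has 1 {kale}.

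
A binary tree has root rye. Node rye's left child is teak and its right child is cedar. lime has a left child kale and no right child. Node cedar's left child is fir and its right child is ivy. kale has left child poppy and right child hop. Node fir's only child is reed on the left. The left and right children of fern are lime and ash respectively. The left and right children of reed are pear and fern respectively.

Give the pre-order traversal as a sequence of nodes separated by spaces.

rye teak cedar fir reed pear fern lime kale poppy hop ash ivy

Pre-order visits the node, then its left subtree, then its right subtree.
Visit rye.
At rye: go left to teak.
  teak is a leaf — visit teak.
At rye: go right to cedar.
  Visit cedar.
  At cedar: go left to fir.
    Visit fir.
    At fir: go left to reed.
      Visit reed.
      At reed: go left to pear.
        pear is a leaf — visit pear.
      At reed: go right to fern.
        Visit fern.
        At fern: go left to lime.
          Visit lime.
          At lime: go left to kale.
            Visit kale.
            At kale: go left to poppy.
              poppy is a leaf — visit poppy.
            At kale: go right to hop.
              hop is a leaf — visit hop.
          At lime: no right child.
        At fern: go right to ash.
          ash is a leaf — visit ash.
    At fir: no right child.
  At cedar: go right to ivy.
    ivy is a leaf — visit ivy.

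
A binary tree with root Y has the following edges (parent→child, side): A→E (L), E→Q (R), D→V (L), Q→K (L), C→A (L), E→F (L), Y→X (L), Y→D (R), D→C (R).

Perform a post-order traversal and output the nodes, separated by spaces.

X V F K Q E A C D Y

Post-order visits the left subtree, then the right subtree, then the node.
At Y: go left to X.
  X is a leaf — visit X.
At Y: go right to D.
  At D: go left to V.
    V is a leaf — visit V.
  At D: go right to C.
    At C: go left to A.
      At A: go left to E.
        At E: go left to F.
          F is a leaf — visit F.
        At E: go right to Q.
          At Q: go left to K.
            K is a leaf — visit K.
          At Q: no right child.
          Visit Q.
        Visit E.
      At A: no right child.
      Visit A.
    At C: no right child.
    Visit C.
  Visit D.
Visit Y.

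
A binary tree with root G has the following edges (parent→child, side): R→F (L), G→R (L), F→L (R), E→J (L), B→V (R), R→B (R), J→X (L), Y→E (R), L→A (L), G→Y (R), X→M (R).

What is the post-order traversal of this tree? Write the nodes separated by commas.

A, L, F, V, B, R, M, X, J, E, Y, G

Post-order visits the left subtree, then the right subtree, then the node.
At G: go left to R.
  At R: go left to F.
    At F: no left child.
    At F: go right to L.
      At L: go left to A.
        A is a leaf — visit A.
      At L: no right child.
      Visit L.
    Visit F.
  At R: go right to B.
    At B: no left child.
    At B: go right to V.
      V is a leaf — visit V.
    Visit B.
  Visit R.
At G: go right to Y.
  At Y: no left child.
  At Y: go right to E.
    At E: go left to J.
      At J: go left to X.
        At X: no left child.
        At X: go right to M.
          M is a leaf — visit M.
        Visit X.
      At J: no right child.
      Visit J.
    At E: no right child.
    Visit E.
  Visit Y.
Visit G.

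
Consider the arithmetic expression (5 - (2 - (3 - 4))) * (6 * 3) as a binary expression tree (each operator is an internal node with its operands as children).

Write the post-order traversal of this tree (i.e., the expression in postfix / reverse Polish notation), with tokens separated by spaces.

5 2 3 4 - - - 6 3 * *

Post-order on an expression tree gives postfix notation: for each operator, emit left operand, right operand, then the operator.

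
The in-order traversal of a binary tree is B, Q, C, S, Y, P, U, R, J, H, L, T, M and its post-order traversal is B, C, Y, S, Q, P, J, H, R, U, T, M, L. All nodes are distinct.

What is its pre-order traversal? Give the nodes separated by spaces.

L U P Q B S C Y R H J M T

The last element of post-order is the root; it splits in-order into left and right subtrees.
Root L: left subtree has 10 nodes {B, Q, C, S, Y, P, U, R, J, H}, right has 2 {T, M}.
  Root U: left subtree has 6 nodes {B, Q, C, S, Y, P}, right has 3 {R, J, H}.
    Root P: left subtree has 5 nodes {B, Q, C, S, Y}, right has 0 { }.
      Root Q: left subtree has 1 node {B}, right has 3 {C, S, Y}.
        Root S: left subtree has 1 node {C}, right has 1 {Y}.
    Root R: left subtree has 0 nodes { }, right has 2 {J, H}.
      Root H: left subtree has 1 node {J}, right has 0 { }.
  Root M: left subtree has 1 node {T}, right has 0 { }.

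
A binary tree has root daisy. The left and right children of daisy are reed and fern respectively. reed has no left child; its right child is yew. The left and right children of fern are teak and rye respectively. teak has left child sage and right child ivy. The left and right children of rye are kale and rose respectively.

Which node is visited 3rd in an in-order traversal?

daisy

In-order visits the left subtree, then the node, then the right subtree.
At daisy: go left to reed.
  At reed: no left child.
  Visit reed.
  At reed: go right to yew.
    yew is a leaf — visit yew.
Visit daisy.
At daisy: go right to fern.
  At fern: go left to teak.
    At teak: go left to sage.
      sage is a leaf — visit sage.
    Visit teak.
    At teak: go right to ivy.
      ivy is a leaf — visit ivy.
  Visit fern.
  At fern: go right to rye.
    At rye: go left to kale.
      kale is a leaf — visit kale.
    Visit rye.
    At rye: go right to rose.
      rose is a leaf — visit rose.
Full in-order sequence: reed, yew, daisy, sage, teak, ivy, fern, kale, rye, rose.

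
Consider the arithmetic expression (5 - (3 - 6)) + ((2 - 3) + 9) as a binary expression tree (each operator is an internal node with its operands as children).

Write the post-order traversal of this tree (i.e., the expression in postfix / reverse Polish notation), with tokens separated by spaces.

5 3 6 - - 2 3 - 9 + +

Post-order on an expression tree gives postfix notation: for each operator, emit left operand, right operand, then the operator.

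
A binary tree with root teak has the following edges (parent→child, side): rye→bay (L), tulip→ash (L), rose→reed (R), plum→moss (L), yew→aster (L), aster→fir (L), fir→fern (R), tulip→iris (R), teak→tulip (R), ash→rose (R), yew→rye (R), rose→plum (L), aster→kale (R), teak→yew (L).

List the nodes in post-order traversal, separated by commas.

fern, fir, kale, aster, bay, rye, yew, moss, plum, reed, rose, ash, iris, tulip, teak

Post-order visits the left subtree, then the right subtree, then the node.
At teak: go left to yew.
  At yew: go left to aster.
    At aster: go left to fir.
      At fir: no left child.
      At fir: go right to fern.
        fern is a leaf — visit fern.
      Visit fir.
    At aster: go right to kale.
      kale is a leaf — visit kale.
    Visit aster.
  At yew: go right to rye.
    At rye: go left to bay.
      bay is a leaf — visit bay.
    At rye: no right child.
    Visit rye.
  Visit yew.
At teak: go right to tulip.
  At tulip: go left to ash.
    At ash: no left child.
    At ash: go right to rose.
      At rose: go left to plum.
        At plum: go left to moss.
          moss is a leaf — visit moss.
        At plum: no right child.
        Visit plum.
      At rose: go right to reed.
        reed is a leaf — visit reed.
      Visit rose.
    Visit ash.
  At tulip: go right to iris.
    iris is a leaf — visit iris.
  Visit tulip.
Visit teak.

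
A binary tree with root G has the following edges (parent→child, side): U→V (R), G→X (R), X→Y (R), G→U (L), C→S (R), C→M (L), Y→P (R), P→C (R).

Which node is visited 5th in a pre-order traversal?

Y

Pre-order visits the node, then its left subtree, then its right subtree.
Visit G.
At G: go left to U.
  Visit U.
  At U: no left child.
  At U: go right to V.
    V is a leaf — visit V.
At G: go right to X.
  Visit X.
  At X: no left child.
  At X: go right to Y.
    Visit Y.
    At Y: no left child.
    At Y: go right to P.
      Visit P.
      At P: no left child.
      At P: go right to C.
        Visit C.
        At C: go left to M.
          M is a leaf — visit M.
        At C: go right to S.
          S is a leaf — visit S.
Full pre-order sequence: G, U, V, X, Y, P, C, M, S.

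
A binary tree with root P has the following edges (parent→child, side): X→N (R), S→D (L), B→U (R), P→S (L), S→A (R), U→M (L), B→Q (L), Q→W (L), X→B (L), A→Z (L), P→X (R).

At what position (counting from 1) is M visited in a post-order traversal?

7

Post-order visits the left subtree, then the right subtree, then the node.
At P: go left to S.
  At S: go left to D.
    D is a leaf — visit D.
  At S: go right to A.
    At A: go left to Z.
      Z is a leaf — visit Z.
    At A: no right child.
    Visit A.
  Visit S.
At P: go right to X.
  At X: go left to B.
    At B: go left to Q.
      At Q: go left to W.
        W is a leaf — visit W.
      At Q: no right child.
      Visit Q.
    At B: go right to U.
      At U: go left to M.
        M is a leaf — visit M.
      At U: no right child.
      Visit U.
    Visit B.
  At X: go right to N.
    N is a leaf — visit N.
  Visit X.
Visit P.
Full post-order sequence: D, Z, A, S, W, Q, M, U, B, N, X, P.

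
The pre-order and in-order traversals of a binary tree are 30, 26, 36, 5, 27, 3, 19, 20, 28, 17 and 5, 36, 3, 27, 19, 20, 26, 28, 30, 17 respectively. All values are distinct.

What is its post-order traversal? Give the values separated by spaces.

The first element of pre-order is the root; it splits in-order into left and right subtrees.
Root 30: left subtree has 8 nodes {5, 36, 3, 27, 19, 20, 26, 28}, right has 1 {17}.
  Root 26: left subtree has 6 nodes {5, 36, 3, 27, 19, 20}, right has 1 {28}.
    Root 36: left subtree has 1 node {5}, right has 4 {3, 27, 19, 20}.
      Root 27: left subtree has 1 node {3}, right has 2 {19, 20}.
        Root 19: left subtree has 0 nodes { }, right has 1 {20}.

5 3 20 19 27 36 28 26 17 30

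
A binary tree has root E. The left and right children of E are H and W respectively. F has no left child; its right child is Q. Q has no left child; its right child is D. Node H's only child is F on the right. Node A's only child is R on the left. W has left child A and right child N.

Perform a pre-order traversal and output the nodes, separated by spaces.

E H F Q D W A R N

Pre-order visits the node, then its left subtree, then its right subtree.
Visit E.
At E: go left to H.
  Visit H.
  At H: no left child.
  At H: go right to F.
    Visit F.
    At F: no left child.
    At F: go right to Q.
      Visit Q.
      At Q: no left child.
      At Q: go right to D.
        D is a leaf — visit D.
At E: go right to W.
  Visit W.
  At W: go left to A.
    Visit A.
    At A: go left to R.
      R is a leaf — visit R.
    At A: no right child.
  At W: go right to N.
    N is a leaf — visit N.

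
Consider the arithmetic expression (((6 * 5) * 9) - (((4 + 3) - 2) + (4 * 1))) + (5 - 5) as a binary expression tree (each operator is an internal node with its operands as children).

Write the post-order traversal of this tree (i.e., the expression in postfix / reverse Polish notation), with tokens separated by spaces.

Post-order on an expression tree gives postfix notation: for each operator, emit left operand, right operand, then the operator.

6 5 * 9 * 4 3 + 2 - 4 1 * + - 5 5 - +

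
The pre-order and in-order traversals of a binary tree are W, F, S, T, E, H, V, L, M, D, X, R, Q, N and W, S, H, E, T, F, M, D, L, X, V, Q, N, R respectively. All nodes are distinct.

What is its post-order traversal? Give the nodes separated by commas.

The first element of pre-order is the root; it splits in-order into left and right subtrees.
Root W: left subtree has 0 nodes { }, right has 13 {S, H, E, T, F, M, D, L, X, V, Q, N, R}.
  Root F: left subtree has 4 nodes {S, H, E, T}, right has 8 {M, D, L, X, V, Q, N, R}.
    Root S: left subtree has 0 nodes { }, right has 3 {H, E, T}.
      Root T: left subtree has 2 nodes {H, E}, right has 0 { }.
        Root E: left subtree has 1 node {H}, right has 0 { }.
    Root V: left subtree has 4 nodes {M, D, L, X}, right has 3 {Q, N, R}.
      Root L: left subtree has 2 nodes {M, D}, right has 1 {X}.
        Root M: left subtree has 0 nodes { }, right has 1 {D}.
      Root R: left subtree has 2 nodes {Q, N}, right has 0 { }.
        Root Q: left subtree has 0 nodes { }, right has 1 {N}.

H, E, T, S, D, M, X, L, N, Q, R, V, F, W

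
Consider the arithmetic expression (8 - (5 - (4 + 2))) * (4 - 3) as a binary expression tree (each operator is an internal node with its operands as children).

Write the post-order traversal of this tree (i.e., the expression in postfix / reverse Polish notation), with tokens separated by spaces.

8 5 4 2 + - - 4 3 - *

Post-order on an expression tree gives postfix notation: for each operator, emit left operand, right operand, then the operator.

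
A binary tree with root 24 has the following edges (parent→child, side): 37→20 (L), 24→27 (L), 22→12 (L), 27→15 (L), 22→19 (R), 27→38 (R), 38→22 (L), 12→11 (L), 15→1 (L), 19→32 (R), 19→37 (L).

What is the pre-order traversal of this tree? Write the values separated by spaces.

Pre-order visits the node, then its left subtree, then its right subtree.
Visit 24.
At 24: go left to 27.
  Visit 27.
  At 27: go left to 15.
    Visit 15.
    At 15: go left to 1.
      1 is a leaf — visit 1.
    At 15: no right child.
  At 27: go right to 38.
    Visit 38.
    At 38: go left to 22.
      Visit 22.
      At 22: go left to 12.
        Visit 12.
        At 12: go left to 11.
          11 is a leaf — visit 11.
        At 12: no right child.
      At 22: go right to 19.
        Visit 19.
        At 19: go left to 37.
          Visit 37.
          At 37: go left to 20.
            20 is a leaf — visit 20.
          At 37: no right child.
        At 19: go right to 32.
          32 is a leaf — visit 32.
    At 38: no right child.
At 24: no right child.

24 27 15 1 38 22 12 11 19 37 20 32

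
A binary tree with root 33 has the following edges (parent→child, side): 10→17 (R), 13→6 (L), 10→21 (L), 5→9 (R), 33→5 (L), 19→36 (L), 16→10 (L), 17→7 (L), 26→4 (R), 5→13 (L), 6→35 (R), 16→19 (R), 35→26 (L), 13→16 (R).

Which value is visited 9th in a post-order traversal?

36

Post-order visits the left subtree, then the right subtree, then the node.
At 33: go left to 5.
  At 5: go left to 13.
    At 13: go left to 6.
      At 6: no left child.
      At 6: go right to 35.
        At 35: go left to 26.
          At 26: no left child.
          At 26: go right to 4.
            4 is a leaf — visit 4.
          Visit 26.
        At 35: no right child.
        Visit 35.
      Visit 6.
    At 13: go right to 16.
      At 16: go left to 10.
        At 10: go left to 21.
          21 is a leaf — visit 21.
        At 10: go right to 17.
          At 17: go left to 7.
            7 is a leaf — visit 7.
          At 17: no right child.
          Visit 17.
        Visit 10.
      At 16: go right to 19.
        At 19: go left to 36.
          36 is a leaf — visit 36.
        At 19: no right child.
        Visit 19.
      Visit 16.
    Visit 13.
  At 5: go right to 9.
    9 is a leaf — visit 9.
  Visit 5.
At 33: no right child.
Visit 33.
Full post-order sequence: 4, 26, 35, 6, 21, 7, 17, 10, 36, 19, 16, 13, 9, 5, 33.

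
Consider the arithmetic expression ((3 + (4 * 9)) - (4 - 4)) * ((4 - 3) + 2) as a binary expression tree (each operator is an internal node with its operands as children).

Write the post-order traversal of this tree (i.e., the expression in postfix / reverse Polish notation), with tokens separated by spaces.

Post-order on an expression tree gives postfix notation: for each operator, emit left operand, right operand, then the operator.

3 4 9 * + 4 4 - - 4 3 - 2 + *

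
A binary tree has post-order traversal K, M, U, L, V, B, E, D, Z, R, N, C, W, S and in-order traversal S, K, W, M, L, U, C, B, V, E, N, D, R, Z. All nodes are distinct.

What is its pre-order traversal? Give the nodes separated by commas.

S, W, K, C, L, M, U, N, E, B, V, R, D, Z

The last element of post-order is the root; it splits in-order into left and right subtrees.
Root S: left subtree has 0 nodes { }, right has 13 {K, W, M, L, U, C, B, V, E, N, D, R, Z}.
  Root W: left subtree has 1 node {K}, right has 11 {M, L, U, C, B, V, E, N, D, R, Z}.
    Root C: left subtree has 3 nodes {M, L, U}, right has 7 {B, V, E, N, D, R, Z}.
      Root L: left subtree has 1 node {M}, right has 1 {U}.
      Root N: left subtree has 3 nodes {B, V, E}, right has 3 {D, R, Z}.
        Root E: left subtree has 2 nodes {B, V}, right has 0 { }.
          Root B: left subtree has 0 nodes { }, right has 1 {V}.
        Root R: left subtree has 1 node {D}, right has 1 {Z}.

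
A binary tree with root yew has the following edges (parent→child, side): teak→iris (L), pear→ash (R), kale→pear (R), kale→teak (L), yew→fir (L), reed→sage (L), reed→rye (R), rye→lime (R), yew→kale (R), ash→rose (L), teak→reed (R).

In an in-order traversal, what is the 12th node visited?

ash

In-order visits the left subtree, then the node, then the right subtree.
At yew: go left to fir.
  fir is a leaf — visit fir.
Visit yew.
At yew: go right to kale.
  At kale: go left to teak.
    At teak: go left to iris.
      iris is a leaf — visit iris.
    Visit teak.
    At teak: go right to reed.
      At reed: go left to sage.
        sage is a leaf — visit sage.
      Visit reed.
      At reed: go right to rye.
        At rye: no left child.
        Visit rye.
        At rye: go right to lime.
          lime is a leaf — visit lime.
  Visit kale.
  At kale: go right to pear.
    At pear: no left child.
    Visit pear.
    At pear: go right to ash.
      At ash: go left to rose.
        rose is a leaf — visit rose.
      Visit ash.
      At ash: no right child.
Full in-order sequence: fir, yew, iris, teak, sage, reed, rye, lime, kale, pear, rose, ash.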